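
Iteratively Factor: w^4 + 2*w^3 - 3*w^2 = (w - 1)*(w^3 + 3*w^2) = (w - 1)*(w + 3)*(w^2) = w*(w - 1)*(w + 3)*(w)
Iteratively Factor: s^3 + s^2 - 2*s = (s + 2)*(s^2 - s) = (s - 1)*(s + 2)*(s)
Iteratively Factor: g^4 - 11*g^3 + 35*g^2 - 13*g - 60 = (g - 3)*(g^3 - 8*g^2 + 11*g + 20) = (g - 3)*(g + 1)*(g^2 - 9*g + 20) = (g - 4)*(g - 3)*(g + 1)*(g - 5)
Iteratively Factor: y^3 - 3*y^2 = (y)*(y^2 - 3*y) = y*(y - 3)*(y)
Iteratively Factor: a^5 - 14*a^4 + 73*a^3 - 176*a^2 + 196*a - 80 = (a - 2)*(a^4 - 12*a^3 + 49*a^2 - 78*a + 40) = (a - 2)*(a - 1)*(a^3 - 11*a^2 + 38*a - 40) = (a - 2)^2*(a - 1)*(a^2 - 9*a + 20) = (a - 4)*(a - 2)^2*(a - 1)*(a - 5)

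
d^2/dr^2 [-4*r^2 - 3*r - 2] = -8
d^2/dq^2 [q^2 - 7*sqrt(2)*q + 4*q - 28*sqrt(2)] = 2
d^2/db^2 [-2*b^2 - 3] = -4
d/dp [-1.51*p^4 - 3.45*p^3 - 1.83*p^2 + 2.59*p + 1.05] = -6.04*p^3 - 10.35*p^2 - 3.66*p + 2.59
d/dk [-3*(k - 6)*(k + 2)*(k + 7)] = -9*k^2 - 18*k + 120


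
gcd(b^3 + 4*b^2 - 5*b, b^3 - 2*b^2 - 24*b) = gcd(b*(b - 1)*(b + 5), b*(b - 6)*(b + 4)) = b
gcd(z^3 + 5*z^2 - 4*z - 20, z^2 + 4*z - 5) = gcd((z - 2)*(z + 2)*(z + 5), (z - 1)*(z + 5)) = z + 5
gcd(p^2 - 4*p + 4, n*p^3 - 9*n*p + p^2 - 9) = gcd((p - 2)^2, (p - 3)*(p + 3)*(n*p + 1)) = 1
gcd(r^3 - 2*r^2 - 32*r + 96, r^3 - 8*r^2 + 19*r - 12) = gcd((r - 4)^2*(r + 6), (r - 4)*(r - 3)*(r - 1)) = r - 4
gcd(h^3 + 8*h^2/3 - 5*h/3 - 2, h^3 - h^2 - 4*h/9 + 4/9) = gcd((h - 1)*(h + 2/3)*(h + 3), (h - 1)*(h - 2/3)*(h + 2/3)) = h^2 - h/3 - 2/3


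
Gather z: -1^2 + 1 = 0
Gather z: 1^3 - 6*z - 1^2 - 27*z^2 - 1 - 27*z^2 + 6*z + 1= -54*z^2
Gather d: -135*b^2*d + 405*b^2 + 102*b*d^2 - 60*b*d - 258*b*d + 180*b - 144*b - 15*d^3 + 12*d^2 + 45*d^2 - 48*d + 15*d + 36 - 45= 405*b^2 + 36*b - 15*d^3 + d^2*(102*b + 57) + d*(-135*b^2 - 318*b - 33) - 9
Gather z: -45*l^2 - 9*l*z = -45*l^2 - 9*l*z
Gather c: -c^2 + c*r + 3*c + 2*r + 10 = -c^2 + c*(r + 3) + 2*r + 10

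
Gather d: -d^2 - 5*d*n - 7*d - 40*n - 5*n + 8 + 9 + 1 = -d^2 + d*(-5*n - 7) - 45*n + 18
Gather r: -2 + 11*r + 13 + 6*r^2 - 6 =6*r^2 + 11*r + 5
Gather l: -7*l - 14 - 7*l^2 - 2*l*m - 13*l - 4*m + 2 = -7*l^2 + l*(-2*m - 20) - 4*m - 12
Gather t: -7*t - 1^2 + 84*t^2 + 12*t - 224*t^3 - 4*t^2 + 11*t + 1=-224*t^3 + 80*t^2 + 16*t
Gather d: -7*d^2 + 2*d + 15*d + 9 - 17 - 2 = -7*d^2 + 17*d - 10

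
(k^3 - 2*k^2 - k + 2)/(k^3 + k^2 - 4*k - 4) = (k - 1)/(k + 2)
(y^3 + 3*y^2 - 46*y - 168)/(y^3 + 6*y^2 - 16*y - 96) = (y - 7)/(y - 4)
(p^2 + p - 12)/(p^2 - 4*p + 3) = (p + 4)/(p - 1)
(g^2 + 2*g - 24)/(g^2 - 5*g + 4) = (g + 6)/(g - 1)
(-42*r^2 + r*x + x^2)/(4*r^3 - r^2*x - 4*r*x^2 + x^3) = (-42*r^2 + r*x + x^2)/(4*r^3 - r^2*x - 4*r*x^2 + x^3)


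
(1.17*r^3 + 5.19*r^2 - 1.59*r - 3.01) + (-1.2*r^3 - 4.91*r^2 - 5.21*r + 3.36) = -0.03*r^3 + 0.28*r^2 - 6.8*r + 0.35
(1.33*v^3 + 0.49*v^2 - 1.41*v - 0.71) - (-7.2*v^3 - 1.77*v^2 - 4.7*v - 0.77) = 8.53*v^3 + 2.26*v^2 + 3.29*v + 0.0600000000000001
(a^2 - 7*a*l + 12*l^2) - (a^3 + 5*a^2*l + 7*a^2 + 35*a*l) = -a^3 - 5*a^2*l - 6*a^2 - 42*a*l + 12*l^2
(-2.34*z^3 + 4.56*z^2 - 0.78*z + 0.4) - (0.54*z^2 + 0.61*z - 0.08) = -2.34*z^3 + 4.02*z^2 - 1.39*z + 0.48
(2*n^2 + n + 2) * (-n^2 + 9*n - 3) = -2*n^4 + 17*n^3 + n^2 + 15*n - 6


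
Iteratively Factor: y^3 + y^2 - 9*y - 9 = (y - 3)*(y^2 + 4*y + 3) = (y - 3)*(y + 1)*(y + 3)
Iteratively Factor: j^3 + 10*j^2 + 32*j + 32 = (j + 4)*(j^2 + 6*j + 8) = (j + 2)*(j + 4)*(j + 4)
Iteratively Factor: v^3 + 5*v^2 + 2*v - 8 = (v + 2)*(v^2 + 3*v - 4) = (v - 1)*(v + 2)*(v + 4)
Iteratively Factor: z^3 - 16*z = (z)*(z^2 - 16) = z*(z - 4)*(z + 4)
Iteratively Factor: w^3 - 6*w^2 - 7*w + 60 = (w + 3)*(w^2 - 9*w + 20) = (w - 4)*(w + 3)*(w - 5)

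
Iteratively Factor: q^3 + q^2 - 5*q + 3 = (q - 1)*(q^2 + 2*q - 3) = (q - 1)^2*(q + 3)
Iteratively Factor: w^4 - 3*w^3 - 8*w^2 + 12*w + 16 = (w - 4)*(w^3 + w^2 - 4*w - 4) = (w - 4)*(w + 1)*(w^2 - 4) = (w - 4)*(w + 1)*(w + 2)*(w - 2)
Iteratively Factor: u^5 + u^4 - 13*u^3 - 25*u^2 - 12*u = (u)*(u^4 + u^3 - 13*u^2 - 25*u - 12) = u*(u + 1)*(u^3 - 13*u - 12) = u*(u - 4)*(u + 1)*(u^2 + 4*u + 3) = u*(u - 4)*(u + 1)^2*(u + 3)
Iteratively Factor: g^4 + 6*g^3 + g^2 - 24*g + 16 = (g - 1)*(g^3 + 7*g^2 + 8*g - 16) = (g - 1)^2*(g^2 + 8*g + 16) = (g - 1)^2*(g + 4)*(g + 4)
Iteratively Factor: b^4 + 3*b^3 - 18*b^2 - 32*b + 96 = (b + 4)*(b^3 - b^2 - 14*b + 24) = (b + 4)^2*(b^2 - 5*b + 6) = (b - 3)*(b + 4)^2*(b - 2)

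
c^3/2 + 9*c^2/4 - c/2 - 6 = (c/2 + 1)*(c - 3/2)*(c + 4)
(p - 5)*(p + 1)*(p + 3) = p^3 - p^2 - 17*p - 15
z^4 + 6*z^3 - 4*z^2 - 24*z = z*(z - 2)*(z + 2)*(z + 6)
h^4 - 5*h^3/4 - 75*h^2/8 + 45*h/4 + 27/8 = (h - 3)*(h - 3/2)*(h + 1/4)*(h + 3)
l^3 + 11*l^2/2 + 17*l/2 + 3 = (l + 1/2)*(l + 2)*(l + 3)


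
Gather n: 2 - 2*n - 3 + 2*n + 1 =0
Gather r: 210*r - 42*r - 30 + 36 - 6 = 168*r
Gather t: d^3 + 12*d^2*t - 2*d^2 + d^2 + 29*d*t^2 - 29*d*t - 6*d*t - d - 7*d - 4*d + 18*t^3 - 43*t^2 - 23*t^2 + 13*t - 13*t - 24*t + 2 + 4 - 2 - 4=d^3 - d^2 - 12*d + 18*t^3 + t^2*(29*d - 66) + t*(12*d^2 - 35*d - 24)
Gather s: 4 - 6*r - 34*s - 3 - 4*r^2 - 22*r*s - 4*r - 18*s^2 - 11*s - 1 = -4*r^2 - 10*r - 18*s^2 + s*(-22*r - 45)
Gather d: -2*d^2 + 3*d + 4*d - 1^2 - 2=-2*d^2 + 7*d - 3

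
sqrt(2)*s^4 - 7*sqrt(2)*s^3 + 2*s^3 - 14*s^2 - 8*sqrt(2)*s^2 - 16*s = s*(s - 8)*(s + sqrt(2))*(sqrt(2)*s + sqrt(2))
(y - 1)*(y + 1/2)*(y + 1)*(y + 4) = y^4 + 9*y^3/2 + y^2 - 9*y/2 - 2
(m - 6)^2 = m^2 - 12*m + 36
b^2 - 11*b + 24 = (b - 8)*(b - 3)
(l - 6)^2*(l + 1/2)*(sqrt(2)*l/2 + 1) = sqrt(2)*l^4/2 - 23*sqrt(2)*l^3/4 + l^3 - 23*l^2/2 + 15*sqrt(2)*l^2 + 9*sqrt(2)*l + 30*l + 18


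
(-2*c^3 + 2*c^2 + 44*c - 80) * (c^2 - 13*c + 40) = -2*c^5 + 28*c^4 - 62*c^3 - 572*c^2 + 2800*c - 3200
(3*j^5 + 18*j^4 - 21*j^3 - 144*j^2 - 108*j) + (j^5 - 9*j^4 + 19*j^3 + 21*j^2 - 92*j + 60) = 4*j^5 + 9*j^4 - 2*j^3 - 123*j^2 - 200*j + 60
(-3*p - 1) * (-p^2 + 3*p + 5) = 3*p^3 - 8*p^2 - 18*p - 5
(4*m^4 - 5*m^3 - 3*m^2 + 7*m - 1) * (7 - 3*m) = -12*m^5 + 43*m^4 - 26*m^3 - 42*m^2 + 52*m - 7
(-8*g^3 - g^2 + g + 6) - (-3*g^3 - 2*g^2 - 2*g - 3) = -5*g^3 + g^2 + 3*g + 9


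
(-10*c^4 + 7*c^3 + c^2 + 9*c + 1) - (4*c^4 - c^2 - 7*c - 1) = -14*c^4 + 7*c^3 + 2*c^2 + 16*c + 2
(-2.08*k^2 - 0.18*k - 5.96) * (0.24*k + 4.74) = -0.4992*k^3 - 9.9024*k^2 - 2.2836*k - 28.2504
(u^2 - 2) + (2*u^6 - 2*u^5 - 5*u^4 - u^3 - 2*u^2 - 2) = 2*u^6 - 2*u^5 - 5*u^4 - u^3 - u^2 - 4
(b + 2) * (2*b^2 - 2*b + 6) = 2*b^3 + 2*b^2 + 2*b + 12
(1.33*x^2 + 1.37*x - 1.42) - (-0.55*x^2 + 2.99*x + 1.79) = 1.88*x^2 - 1.62*x - 3.21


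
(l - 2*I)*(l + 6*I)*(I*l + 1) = I*l^3 - 3*l^2 + 16*I*l + 12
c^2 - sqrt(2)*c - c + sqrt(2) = (c - 1)*(c - sqrt(2))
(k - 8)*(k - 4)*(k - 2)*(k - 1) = k^4 - 15*k^3 + 70*k^2 - 120*k + 64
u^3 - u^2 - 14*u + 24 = (u - 3)*(u - 2)*(u + 4)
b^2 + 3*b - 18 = (b - 3)*(b + 6)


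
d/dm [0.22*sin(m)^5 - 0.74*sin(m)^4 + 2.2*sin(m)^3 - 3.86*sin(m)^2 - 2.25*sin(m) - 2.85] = (1.1*sin(m)^4 - 2.96*sin(m)^3 + 6.6*sin(m)^2 - 7.72*sin(m) - 2.25)*cos(m)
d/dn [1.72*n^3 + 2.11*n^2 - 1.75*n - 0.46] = 5.16*n^2 + 4.22*n - 1.75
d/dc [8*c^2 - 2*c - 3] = 16*c - 2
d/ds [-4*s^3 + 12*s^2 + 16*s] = -12*s^2 + 24*s + 16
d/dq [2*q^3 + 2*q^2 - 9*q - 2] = 6*q^2 + 4*q - 9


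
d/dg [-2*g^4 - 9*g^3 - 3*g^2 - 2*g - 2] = -8*g^3 - 27*g^2 - 6*g - 2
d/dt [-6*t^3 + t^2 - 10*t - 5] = -18*t^2 + 2*t - 10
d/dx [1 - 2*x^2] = -4*x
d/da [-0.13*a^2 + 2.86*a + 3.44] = 2.86 - 0.26*a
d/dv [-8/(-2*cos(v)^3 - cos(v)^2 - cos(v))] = 8*(6*sin(v) + sin(v)/cos(v)^2 + 2*tan(v))/(-2*sin(v)^2 + cos(v) + 3)^2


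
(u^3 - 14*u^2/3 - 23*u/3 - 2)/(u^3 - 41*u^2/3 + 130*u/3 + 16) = (u + 1)/(u - 8)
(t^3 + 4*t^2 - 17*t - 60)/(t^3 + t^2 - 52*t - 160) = (t^2 - t - 12)/(t^2 - 4*t - 32)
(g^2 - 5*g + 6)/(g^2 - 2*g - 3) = (g - 2)/(g + 1)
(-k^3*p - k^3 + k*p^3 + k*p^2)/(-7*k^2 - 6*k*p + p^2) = k*(-k*p - k + p^2 + p)/(-7*k + p)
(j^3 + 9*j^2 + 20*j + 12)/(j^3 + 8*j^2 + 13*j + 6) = (j + 2)/(j + 1)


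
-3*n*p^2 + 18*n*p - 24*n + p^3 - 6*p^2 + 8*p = (-3*n + p)*(p - 4)*(p - 2)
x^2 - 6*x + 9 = (x - 3)^2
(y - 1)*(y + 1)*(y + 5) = y^3 + 5*y^2 - y - 5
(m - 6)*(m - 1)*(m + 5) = m^3 - 2*m^2 - 29*m + 30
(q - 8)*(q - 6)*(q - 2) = q^3 - 16*q^2 + 76*q - 96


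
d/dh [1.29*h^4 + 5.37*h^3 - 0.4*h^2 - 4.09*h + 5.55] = 5.16*h^3 + 16.11*h^2 - 0.8*h - 4.09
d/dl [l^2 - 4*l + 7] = 2*l - 4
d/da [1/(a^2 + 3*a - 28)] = (-2*a - 3)/(a^2 + 3*a - 28)^2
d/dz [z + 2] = 1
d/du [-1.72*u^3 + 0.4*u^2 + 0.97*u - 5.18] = -5.16*u^2 + 0.8*u + 0.97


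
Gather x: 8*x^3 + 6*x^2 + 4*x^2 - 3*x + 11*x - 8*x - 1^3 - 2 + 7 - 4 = 8*x^3 + 10*x^2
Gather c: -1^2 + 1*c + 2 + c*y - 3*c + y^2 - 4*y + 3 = c*(y - 2) + y^2 - 4*y + 4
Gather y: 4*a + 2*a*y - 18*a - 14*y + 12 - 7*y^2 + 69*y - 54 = -14*a - 7*y^2 + y*(2*a + 55) - 42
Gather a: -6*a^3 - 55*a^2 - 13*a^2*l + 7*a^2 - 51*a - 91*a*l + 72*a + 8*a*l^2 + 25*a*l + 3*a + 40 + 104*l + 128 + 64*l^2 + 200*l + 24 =-6*a^3 + a^2*(-13*l - 48) + a*(8*l^2 - 66*l + 24) + 64*l^2 + 304*l + 192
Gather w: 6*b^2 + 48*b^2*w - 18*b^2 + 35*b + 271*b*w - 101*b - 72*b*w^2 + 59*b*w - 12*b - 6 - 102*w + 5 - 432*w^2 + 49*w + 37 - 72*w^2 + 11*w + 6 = -12*b^2 - 78*b + w^2*(-72*b - 504) + w*(48*b^2 + 330*b - 42) + 42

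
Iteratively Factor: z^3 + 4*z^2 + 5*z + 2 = (z + 1)*(z^2 + 3*z + 2) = (z + 1)*(z + 2)*(z + 1)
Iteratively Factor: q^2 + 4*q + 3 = (q + 3)*(q + 1)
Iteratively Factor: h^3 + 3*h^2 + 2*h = (h + 1)*(h^2 + 2*h) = h*(h + 1)*(h + 2)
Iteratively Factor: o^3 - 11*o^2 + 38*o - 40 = (o - 4)*(o^2 - 7*o + 10) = (o - 4)*(o - 2)*(o - 5)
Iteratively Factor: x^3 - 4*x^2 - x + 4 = (x + 1)*(x^2 - 5*x + 4) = (x - 1)*(x + 1)*(x - 4)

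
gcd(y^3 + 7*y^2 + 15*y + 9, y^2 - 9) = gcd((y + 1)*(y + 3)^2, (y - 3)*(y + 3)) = y + 3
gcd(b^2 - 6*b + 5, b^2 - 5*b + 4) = b - 1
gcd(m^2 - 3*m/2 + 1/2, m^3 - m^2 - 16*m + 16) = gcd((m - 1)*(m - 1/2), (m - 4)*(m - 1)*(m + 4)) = m - 1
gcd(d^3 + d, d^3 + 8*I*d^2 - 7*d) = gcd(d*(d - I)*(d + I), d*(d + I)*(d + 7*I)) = d^2 + I*d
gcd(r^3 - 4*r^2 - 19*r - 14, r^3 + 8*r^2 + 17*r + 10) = r^2 + 3*r + 2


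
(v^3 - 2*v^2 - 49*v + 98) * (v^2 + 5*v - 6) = v^5 + 3*v^4 - 65*v^3 - 135*v^2 + 784*v - 588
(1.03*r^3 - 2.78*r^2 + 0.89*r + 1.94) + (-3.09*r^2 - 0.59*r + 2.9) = 1.03*r^3 - 5.87*r^2 + 0.3*r + 4.84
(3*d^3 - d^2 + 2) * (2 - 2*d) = -6*d^4 + 8*d^3 - 2*d^2 - 4*d + 4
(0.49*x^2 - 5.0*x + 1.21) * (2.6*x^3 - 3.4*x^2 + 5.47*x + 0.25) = 1.274*x^5 - 14.666*x^4 + 22.8263*x^3 - 31.3415*x^2 + 5.3687*x + 0.3025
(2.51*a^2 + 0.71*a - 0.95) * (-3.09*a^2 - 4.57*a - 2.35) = -7.7559*a^4 - 13.6646*a^3 - 6.2077*a^2 + 2.673*a + 2.2325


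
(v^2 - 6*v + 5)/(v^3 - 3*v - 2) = (-v^2 + 6*v - 5)/(-v^3 + 3*v + 2)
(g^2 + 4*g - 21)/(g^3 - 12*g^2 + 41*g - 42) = (g + 7)/(g^2 - 9*g + 14)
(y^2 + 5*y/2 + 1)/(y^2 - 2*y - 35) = (y^2 + 5*y/2 + 1)/(y^2 - 2*y - 35)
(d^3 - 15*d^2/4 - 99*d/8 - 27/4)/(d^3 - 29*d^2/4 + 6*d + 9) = (d + 3/2)/(d - 2)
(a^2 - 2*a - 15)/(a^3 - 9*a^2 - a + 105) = 1/(a - 7)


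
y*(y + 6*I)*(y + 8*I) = y^3 + 14*I*y^2 - 48*y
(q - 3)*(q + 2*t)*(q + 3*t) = q^3 + 5*q^2*t - 3*q^2 + 6*q*t^2 - 15*q*t - 18*t^2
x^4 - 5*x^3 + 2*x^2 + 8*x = x*(x - 4)*(x - 2)*(x + 1)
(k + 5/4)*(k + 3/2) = k^2 + 11*k/4 + 15/8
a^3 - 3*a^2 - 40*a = a*(a - 8)*(a + 5)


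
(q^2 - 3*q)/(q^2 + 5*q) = (q - 3)/(q + 5)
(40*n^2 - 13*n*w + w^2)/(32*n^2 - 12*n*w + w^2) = (-5*n + w)/(-4*n + w)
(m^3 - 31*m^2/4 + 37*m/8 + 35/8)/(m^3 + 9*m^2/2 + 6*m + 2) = (4*m^2 - 33*m + 35)/(4*(m^2 + 4*m + 4))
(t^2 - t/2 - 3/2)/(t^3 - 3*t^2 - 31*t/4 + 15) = 2*(t + 1)/(2*t^2 - 3*t - 20)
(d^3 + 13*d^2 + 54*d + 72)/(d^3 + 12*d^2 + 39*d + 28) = (d^2 + 9*d + 18)/(d^2 + 8*d + 7)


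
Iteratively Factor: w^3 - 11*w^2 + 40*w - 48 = (w - 4)*(w^2 - 7*w + 12) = (w - 4)*(w - 3)*(w - 4)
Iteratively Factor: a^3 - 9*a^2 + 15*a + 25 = (a - 5)*(a^2 - 4*a - 5) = (a - 5)^2*(a + 1)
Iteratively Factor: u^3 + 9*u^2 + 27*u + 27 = (u + 3)*(u^2 + 6*u + 9) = (u + 3)^2*(u + 3)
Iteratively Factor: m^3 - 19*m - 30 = (m - 5)*(m^2 + 5*m + 6) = (m - 5)*(m + 3)*(m + 2)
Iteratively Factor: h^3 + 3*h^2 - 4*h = (h)*(h^2 + 3*h - 4) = h*(h + 4)*(h - 1)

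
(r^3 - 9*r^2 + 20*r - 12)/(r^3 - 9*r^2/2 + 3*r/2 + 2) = 2*(r^2 - 8*r + 12)/(2*r^2 - 7*r - 4)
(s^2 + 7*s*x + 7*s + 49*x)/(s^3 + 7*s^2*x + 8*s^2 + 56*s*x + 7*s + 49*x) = 1/(s + 1)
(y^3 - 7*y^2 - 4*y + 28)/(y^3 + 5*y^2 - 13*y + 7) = (y^3 - 7*y^2 - 4*y + 28)/(y^3 + 5*y^2 - 13*y + 7)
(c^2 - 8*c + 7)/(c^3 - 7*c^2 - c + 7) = 1/(c + 1)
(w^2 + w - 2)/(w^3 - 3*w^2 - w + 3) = (w + 2)/(w^2 - 2*w - 3)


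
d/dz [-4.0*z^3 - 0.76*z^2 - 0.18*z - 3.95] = -12.0*z^2 - 1.52*z - 0.18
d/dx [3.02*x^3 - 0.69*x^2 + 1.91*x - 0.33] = 9.06*x^2 - 1.38*x + 1.91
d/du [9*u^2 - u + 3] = 18*u - 1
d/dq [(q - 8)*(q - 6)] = 2*q - 14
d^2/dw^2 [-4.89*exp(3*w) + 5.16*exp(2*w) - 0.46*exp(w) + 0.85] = (-44.01*exp(2*w) + 20.64*exp(w) - 0.46)*exp(w)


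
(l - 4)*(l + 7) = l^2 + 3*l - 28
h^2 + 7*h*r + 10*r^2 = (h + 2*r)*(h + 5*r)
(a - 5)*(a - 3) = a^2 - 8*a + 15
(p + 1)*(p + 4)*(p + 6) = p^3 + 11*p^2 + 34*p + 24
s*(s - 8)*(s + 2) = s^3 - 6*s^2 - 16*s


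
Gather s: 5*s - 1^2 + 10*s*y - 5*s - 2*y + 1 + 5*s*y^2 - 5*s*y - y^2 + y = s*(5*y^2 + 5*y) - y^2 - y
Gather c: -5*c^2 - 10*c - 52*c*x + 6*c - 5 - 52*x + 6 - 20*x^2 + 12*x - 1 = -5*c^2 + c*(-52*x - 4) - 20*x^2 - 40*x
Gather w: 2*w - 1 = 2*w - 1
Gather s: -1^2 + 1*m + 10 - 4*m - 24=-3*m - 15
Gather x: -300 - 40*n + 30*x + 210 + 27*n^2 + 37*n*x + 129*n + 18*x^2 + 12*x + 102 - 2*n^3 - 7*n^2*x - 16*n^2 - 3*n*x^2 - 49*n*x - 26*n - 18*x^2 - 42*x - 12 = -2*n^3 + 11*n^2 - 3*n*x^2 + 63*n + x*(-7*n^2 - 12*n)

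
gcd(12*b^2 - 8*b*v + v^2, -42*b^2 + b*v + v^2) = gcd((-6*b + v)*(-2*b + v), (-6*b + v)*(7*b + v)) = -6*b + v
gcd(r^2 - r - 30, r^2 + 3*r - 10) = r + 5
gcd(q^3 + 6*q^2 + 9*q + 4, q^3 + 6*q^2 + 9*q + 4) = q^3 + 6*q^2 + 9*q + 4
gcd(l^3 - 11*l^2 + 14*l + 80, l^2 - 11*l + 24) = l - 8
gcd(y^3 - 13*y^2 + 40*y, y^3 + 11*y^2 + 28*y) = y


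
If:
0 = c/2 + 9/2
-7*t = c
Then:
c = -9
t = 9/7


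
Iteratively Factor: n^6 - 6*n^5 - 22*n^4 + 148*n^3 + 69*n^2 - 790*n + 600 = (n - 5)*(n^5 - n^4 - 27*n^3 + 13*n^2 + 134*n - 120) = (n - 5)*(n + 3)*(n^4 - 4*n^3 - 15*n^2 + 58*n - 40) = (n - 5)^2*(n + 3)*(n^3 + n^2 - 10*n + 8) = (n - 5)^2*(n - 2)*(n + 3)*(n^2 + 3*n - 4) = (n - 5)^2*(n - 2)*(n - 1)*(n + 3)*(n + 4)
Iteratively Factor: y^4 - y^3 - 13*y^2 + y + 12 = (y - 4)*(y^3 + 3*y^2 - y - 3) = (y - 4)*(y + 3)*(y^2 - 1) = (y - 4)*(y - 1)*(y + 3)*(y + 1)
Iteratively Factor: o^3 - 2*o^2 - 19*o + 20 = (o - 1)*(o^2 - o - 20) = (o - 1)*(o + 4)*(o - 5)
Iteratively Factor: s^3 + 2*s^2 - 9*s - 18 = (s - 3)*(s^2 + 5*s + 6) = (s - 3)*(s + 3)*(s + 2)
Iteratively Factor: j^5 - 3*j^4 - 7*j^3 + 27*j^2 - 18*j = (j)*(j^4 - 3*j^3 - 7*j^2 + 27*j - 18) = j*(j - 3)*(j^3 - 7*j + 6) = j*(j - 3)*(j - 1)*(j^2 + j - 6) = j*(j - 3)*(j - 2)*(j - 1)*(j + 3)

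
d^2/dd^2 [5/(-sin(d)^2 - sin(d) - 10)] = 5*(4*sin(d)^4 + 3*sin(d)^3 - 45*sin(d)^2 - 16*sin(d) + 18)/(sin(d)^2 + sin(d) + 10)^3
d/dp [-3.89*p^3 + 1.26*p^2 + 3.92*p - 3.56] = -11.67*p^2 + 2.52*p + 3.92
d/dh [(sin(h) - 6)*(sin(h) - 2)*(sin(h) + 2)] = (3*sin(h)^2 - 12*sin(h) - 4)*cos(h)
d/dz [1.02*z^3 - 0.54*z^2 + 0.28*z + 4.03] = 3.06*z^2 - 1.08*z + 0.28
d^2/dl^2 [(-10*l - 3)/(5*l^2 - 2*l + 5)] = 2*(-4*(5*l - 1)^2*(10*l + 3) + 5*(30*l - 1)*(5*l^2 - 2*l + 5))/(5*l^2 - 2*l + 5)^3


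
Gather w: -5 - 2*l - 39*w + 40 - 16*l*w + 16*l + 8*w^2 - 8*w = 14*l + 8*w^2 + w*(-16*l - 47) + 35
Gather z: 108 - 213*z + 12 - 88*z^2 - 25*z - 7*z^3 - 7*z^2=-7*z^3 - 95*z^2 - 238*z + 120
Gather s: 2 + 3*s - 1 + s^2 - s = s^2 + 2*s + 1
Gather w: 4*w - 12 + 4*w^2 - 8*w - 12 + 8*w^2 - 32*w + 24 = 12*w^2 - 36*w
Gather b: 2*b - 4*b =-2*b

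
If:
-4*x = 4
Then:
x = -1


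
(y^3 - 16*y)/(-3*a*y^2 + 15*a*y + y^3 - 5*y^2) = (16 - y^2)/(3*a*y - 15*a - y^2 + 5*y)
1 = 1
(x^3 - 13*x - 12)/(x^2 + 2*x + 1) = (x^2 - x - 12)/(x + 1)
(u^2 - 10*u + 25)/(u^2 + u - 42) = (u^2 - 10*u + 25)/(u^2 + u - 42)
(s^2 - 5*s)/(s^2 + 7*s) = (s - 5)/(s + 7)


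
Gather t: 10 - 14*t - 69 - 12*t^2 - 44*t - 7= -12*t^2 - 58*t - 66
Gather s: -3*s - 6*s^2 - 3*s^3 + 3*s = -3*s^3 - 6*s^2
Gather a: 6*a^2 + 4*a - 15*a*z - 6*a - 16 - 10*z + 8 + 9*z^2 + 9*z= 6*a^2 + a*(-15*z - 2) + 9*z^2 - z - 8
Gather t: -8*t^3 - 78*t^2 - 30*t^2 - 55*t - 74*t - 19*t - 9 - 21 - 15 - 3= -8*t^3 - 108*t^2 - 148*t - 48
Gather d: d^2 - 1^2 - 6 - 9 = d^2 - 16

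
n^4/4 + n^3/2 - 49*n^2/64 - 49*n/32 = n*(n/4 + 1/2)*(n - 7/4)*(n + 7/4)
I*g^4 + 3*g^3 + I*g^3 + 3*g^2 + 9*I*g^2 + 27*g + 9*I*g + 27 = (g - 3*I)^2*(g + 3*I)*(I*g + I)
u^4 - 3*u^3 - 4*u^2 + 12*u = u*(u - 3)*(u - 2)*(u + 2)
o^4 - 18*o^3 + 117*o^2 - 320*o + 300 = (o - 6)*(o - 5)^2*(o - 2)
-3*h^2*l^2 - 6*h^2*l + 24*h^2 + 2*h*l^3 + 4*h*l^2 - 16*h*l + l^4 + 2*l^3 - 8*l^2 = (-h + l)*(3*h + l)*(l - 2)*(l + 4)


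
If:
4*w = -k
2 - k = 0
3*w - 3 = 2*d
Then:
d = -9/4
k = 2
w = -1/2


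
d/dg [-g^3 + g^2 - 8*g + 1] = -3*g^2 + 2*g - 8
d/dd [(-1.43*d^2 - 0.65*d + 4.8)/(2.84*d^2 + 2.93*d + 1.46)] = (-2.3439*d^2 - 31.4396*d - 15.013)/(8.0656*d^4 + 16.6424*d^3 + 16.8777*d^2 + 8.5556*d + 2.1316)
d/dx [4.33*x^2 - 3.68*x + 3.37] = 8.66*x - 3.68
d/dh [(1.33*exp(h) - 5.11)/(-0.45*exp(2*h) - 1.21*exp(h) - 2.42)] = (0.5985*exp(2*h) - 4.599*exp(h) - 9.4017)*exp(h)/(0.2025*exp(4*h) + 1.089*exp(3*h) + 3.6421*exp(2*h) + 5.8564*exp(h) + 5.8564)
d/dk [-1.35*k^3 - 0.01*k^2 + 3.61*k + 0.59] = -4.05*k^2 - 0.02*k + 3.61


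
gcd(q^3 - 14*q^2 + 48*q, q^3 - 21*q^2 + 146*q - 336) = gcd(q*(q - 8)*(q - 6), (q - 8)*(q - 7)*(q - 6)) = q^2 - 14*q + 48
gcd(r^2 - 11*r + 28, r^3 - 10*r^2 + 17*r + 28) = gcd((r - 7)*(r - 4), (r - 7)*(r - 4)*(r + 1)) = r^2 - 11*r + 28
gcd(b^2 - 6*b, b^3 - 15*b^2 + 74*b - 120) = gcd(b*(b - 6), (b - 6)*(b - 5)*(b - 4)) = b - 6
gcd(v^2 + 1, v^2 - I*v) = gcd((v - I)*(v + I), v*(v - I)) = v - I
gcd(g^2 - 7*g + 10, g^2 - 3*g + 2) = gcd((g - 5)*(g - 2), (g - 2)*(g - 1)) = g - 2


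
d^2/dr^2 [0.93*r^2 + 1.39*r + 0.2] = 1.86000000000000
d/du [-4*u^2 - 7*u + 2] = -8*u - 7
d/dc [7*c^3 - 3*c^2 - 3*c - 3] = 21*c^2 - 6*c - 3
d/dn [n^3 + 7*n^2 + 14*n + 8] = 3*n^2 + 14*n + 14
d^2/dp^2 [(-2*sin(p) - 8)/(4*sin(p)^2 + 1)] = 2*(144*sin(p)^5 + 256*sin(p)^4 - 448*sin(p)^2 - 97*sin(p) + 54*sin(3*p) - 8*sin(5*p) + 32)/(4*sin(p)^2 + 1)^3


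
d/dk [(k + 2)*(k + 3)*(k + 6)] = 3*k^2 + 22*k + 36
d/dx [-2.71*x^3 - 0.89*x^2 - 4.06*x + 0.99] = -8.13*x^2 - 1.78*x - 4.06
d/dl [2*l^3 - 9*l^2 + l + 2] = 6*l^2 - 18*l + 1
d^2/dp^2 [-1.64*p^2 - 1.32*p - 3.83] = -3.28000000000000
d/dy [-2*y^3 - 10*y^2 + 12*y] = -6*y^2 - 20*y + 12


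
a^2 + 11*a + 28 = (a + 4)*(a + 7)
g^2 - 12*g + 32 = (g - 8)*(g - 4)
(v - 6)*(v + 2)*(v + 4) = v^3 - 28*v - 48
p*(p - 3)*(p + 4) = p^3 + p^2 - 12*p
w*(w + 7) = w^2 + 7*w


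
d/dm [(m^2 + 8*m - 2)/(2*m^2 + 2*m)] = (-7*m^2 + 4*m + 2)/(2*m^2*(m^2 + 2*m + 1))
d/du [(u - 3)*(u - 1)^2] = (u - 1)*(3*u - 7)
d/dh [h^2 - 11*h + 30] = 2*h - 11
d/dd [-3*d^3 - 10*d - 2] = -9*d^2 - 10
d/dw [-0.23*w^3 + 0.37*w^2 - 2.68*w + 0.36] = -0.69*w^2 + 0.74*w - 2.68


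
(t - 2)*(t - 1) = t^2 - 3*t + 2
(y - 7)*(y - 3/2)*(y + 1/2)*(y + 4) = y^4 - 4*y^3 - 103*y^2/4 + 121*y/4 + 21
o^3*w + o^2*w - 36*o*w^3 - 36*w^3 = (o - 6*w)*(o + 6*w)*(o*w + w)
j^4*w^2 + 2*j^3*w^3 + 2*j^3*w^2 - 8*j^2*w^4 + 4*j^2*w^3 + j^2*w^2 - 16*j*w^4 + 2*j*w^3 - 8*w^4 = (j - 2*w)*(j + 4*w)*(j*w + w)^2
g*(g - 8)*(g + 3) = g^3 - 5*g^2 - 24*g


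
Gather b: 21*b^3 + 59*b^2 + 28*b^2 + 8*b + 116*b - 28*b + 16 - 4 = 21*b^3 + 87*b^2 + 96*b + 12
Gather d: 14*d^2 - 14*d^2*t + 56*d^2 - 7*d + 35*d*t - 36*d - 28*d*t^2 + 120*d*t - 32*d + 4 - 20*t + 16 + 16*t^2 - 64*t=d^2*(70 - 14*t) + d*(-28*t^2 + 155*t - 75) + 16*t^2 - 84*t + 20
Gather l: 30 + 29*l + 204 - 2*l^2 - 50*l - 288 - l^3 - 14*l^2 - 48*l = -l^3 - 16*l^2 - 69*l - 54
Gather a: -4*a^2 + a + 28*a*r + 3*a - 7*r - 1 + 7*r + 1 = -4*a^2 + a*(28*r + 4)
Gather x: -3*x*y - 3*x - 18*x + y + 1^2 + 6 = x*(-3*y - 21) + y + 7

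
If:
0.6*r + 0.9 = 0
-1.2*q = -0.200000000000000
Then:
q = 0.17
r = -1.50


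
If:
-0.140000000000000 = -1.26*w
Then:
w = 0.11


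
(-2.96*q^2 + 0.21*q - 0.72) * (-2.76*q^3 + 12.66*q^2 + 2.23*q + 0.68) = 8.1696*q^5 - 38.0532*q^4 - 1.955*q^3 - 10.6597*q^2 - 1.4628*q - 0.4896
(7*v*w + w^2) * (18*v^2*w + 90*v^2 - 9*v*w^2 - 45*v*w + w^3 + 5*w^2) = 126*v^3*w^2 + 630*v^3*w - 45*v^2*w^3 - 225*v^2*w^2 - 2*v*w^4 - 10*v*w^3 + w^5 + 5*w^4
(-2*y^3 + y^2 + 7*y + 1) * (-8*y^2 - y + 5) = 16*y^5 - 6*y^4 - 67*y^3 - 10*y^2 + 34*y + 5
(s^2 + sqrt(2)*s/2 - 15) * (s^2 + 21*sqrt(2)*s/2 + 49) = s^4 + 11*sqrt(2)*s^3 + 89*s^2/2 - 133*sqrt(2)*s - 735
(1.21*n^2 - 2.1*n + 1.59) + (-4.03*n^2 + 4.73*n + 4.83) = -2.82*n^2 + 2.63*n + 6.42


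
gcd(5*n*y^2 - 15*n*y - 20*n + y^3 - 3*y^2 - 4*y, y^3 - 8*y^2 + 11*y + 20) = y^2 - 3*y - 4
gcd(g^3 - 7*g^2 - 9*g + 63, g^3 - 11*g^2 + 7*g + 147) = g^2 - 4*g - 21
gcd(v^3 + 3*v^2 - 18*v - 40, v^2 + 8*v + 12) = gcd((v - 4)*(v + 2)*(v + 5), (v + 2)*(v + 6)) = v + 2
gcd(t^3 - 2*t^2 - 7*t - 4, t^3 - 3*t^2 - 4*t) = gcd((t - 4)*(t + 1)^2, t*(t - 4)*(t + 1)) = t^2 - 3*t - 4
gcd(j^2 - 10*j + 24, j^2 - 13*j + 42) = j - 6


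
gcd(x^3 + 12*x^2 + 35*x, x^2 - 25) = x + 5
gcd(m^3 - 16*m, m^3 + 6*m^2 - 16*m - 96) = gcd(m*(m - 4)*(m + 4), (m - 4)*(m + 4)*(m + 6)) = m^2 - 16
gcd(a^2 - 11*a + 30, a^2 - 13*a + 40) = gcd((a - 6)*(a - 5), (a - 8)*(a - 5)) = a - 5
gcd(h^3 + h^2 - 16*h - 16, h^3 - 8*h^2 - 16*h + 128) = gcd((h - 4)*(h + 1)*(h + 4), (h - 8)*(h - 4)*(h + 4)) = h^2 - 16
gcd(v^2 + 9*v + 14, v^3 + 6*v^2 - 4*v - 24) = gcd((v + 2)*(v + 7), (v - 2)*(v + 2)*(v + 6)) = v + 2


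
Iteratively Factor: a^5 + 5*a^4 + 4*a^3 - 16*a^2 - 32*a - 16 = (a + 2)*(a^4 + 3*a^3 - 2*a^2 - 12*a - 8) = (a + 1)*(a + 2)*(a^3 + 2*a^2 - 4*a - 8) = (a + 1)*(a + 2)^2*(a^2 - 4) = (a + 1)*(a + 2)^3*(a - 2)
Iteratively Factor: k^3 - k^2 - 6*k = (k - 3)*(k^2 + 2*k) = k*(k - 3)*(k + 2)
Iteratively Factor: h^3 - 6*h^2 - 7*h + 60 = (h - 5)*(h^2 - h - 12) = (h - 5)*(h + 3)*(h - 4)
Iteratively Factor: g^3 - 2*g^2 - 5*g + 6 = (g - 3)*(g^2 + g - 2) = (g - 3)*(g - 1)*(g + 2)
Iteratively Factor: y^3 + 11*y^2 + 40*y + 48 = (y + 4)*(y^2 + 7*y + 12) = (y + 3)*(y + 4)*(y + 4)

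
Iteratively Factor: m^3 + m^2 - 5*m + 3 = (m - 1)*(m^2 + 2*m - 3) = (m - 1)^2*(m + 3)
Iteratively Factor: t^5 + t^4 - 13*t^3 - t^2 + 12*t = (t + 1)*(t^4 - 13*t^2 + 12*t) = (t + 1)*(t + 4)*(t^3 - 4*t^2 + 3*t) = (t - 3)*(t + 1)*(t + 4)*(t^2 - t) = (t - 3)*(t - 1)*(t + 1)*(t + 4)*(t)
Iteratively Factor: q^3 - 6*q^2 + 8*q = (q - 4)*(q^2 - 2*q) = (q - 4)*(q - 2)*(q)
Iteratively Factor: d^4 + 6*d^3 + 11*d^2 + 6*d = (d)*(d^3 + 6*d^2 + 11*d + 6) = d*(d + 2)*(d^2 + 4*d + 3) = d*(d + 1)*(d + 2)*(d + 3)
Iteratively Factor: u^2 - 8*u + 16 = (u - 4)*(u - 4)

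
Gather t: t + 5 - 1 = t + 4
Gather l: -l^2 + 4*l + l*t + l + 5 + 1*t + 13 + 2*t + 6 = -l^2 + l*(t + 5) + 3*t + 24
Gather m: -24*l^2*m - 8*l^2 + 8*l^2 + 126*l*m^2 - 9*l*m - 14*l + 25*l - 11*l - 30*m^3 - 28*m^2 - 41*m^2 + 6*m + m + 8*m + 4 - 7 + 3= -30*m^3 + m^2*(126*l - 69) + m*(-24*l^2 - 9*l + 15)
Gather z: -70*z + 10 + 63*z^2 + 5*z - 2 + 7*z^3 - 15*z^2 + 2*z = 7*z^3 + 48*z^2 - 63*z + 8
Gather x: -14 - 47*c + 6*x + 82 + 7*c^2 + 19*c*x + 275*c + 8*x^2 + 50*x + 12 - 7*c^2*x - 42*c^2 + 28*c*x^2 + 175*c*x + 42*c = -35*c^2 + 270*c + x^2*(28*c + 8) + x*(-7*c^2 + 194*c + 56) + 80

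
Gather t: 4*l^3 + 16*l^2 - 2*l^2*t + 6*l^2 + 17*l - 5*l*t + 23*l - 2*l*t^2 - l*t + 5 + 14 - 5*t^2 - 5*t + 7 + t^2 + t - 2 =4*l^3 + 22*l^2 + 40*l + t^2*(-2*l - 4) + t*(-2*l^2 - 6*l - 4) + 24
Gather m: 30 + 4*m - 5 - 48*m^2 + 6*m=-48*m^2 + 10*m + 25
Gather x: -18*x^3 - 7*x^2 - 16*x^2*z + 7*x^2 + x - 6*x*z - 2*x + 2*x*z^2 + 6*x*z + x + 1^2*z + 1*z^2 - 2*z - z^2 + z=-18*x^3 - 16*x^2*z + 2*x*z^2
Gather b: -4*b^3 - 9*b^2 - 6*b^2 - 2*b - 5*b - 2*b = -4*b^3 - 15*b^2 - 9*b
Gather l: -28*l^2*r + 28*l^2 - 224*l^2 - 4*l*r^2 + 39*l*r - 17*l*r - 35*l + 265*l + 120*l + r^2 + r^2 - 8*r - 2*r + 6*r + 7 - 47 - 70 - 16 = l^2*(-28*r - 196) + l*(-4*r^2 + 22*r + 350) + 2*r^2 - 4*r - 126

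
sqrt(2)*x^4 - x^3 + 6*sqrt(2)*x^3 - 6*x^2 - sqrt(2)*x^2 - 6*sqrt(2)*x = x*(x + 6)*(x - sqrt(2))*(sqrt(2)*x + 1)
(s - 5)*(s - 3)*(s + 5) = s^3 - 3*s^2 - 25*s + 75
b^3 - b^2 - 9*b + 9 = (b - 3)*(b - 1)*(b + 3)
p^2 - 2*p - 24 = (p - 6)*(p + 4)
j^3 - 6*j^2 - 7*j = j*(j - 7)*(j + 1)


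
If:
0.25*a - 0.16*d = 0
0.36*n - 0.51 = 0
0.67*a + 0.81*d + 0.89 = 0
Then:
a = -0.46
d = -0.72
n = 1.42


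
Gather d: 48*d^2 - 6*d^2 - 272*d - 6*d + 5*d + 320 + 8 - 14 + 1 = 42*d^2 - 273*d + 315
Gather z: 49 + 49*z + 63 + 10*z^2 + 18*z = 10*z^2 + 67*z + 112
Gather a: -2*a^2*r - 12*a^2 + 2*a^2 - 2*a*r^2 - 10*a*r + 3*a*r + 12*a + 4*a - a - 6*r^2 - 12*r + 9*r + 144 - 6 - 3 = a^2*(-2*r - 10) + a*(-2*r^2 - 7*r + 15) - 6*r^2 - 3*r + 135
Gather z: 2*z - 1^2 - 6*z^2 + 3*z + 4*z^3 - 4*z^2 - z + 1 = 4*z^3 - 10*z^2 + 4*z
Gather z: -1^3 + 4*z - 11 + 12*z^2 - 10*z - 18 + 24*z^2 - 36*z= 36*z^2 - 42*z - 30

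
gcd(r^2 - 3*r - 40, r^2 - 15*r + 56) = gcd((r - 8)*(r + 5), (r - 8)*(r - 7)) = r - 8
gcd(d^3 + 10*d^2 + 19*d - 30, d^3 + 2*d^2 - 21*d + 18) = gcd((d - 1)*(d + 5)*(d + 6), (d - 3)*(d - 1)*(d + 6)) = d^2 + 5*d - 6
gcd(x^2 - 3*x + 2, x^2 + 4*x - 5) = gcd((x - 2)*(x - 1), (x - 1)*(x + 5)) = x - 1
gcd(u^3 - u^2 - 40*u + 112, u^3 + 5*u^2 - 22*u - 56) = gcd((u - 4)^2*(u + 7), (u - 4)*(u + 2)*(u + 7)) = u^2 + 3*u - 28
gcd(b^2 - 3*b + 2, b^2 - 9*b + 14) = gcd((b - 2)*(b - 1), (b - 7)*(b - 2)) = b - 2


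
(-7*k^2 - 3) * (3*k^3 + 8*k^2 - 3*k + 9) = -21*k^5 - 56*k^4 + 12*k^3 - 87*k^2 + 9*k - 27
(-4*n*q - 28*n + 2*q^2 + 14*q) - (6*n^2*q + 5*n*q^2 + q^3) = -6*n^2*q - 5*n*q^2 - 4*n*q - 28*n - q^3 + 2*q^2 + 14*q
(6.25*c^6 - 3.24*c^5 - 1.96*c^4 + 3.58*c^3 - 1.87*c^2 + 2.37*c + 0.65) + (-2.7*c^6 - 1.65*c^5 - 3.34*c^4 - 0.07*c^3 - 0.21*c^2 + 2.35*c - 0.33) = 3.55*c^6 - 4.89*c^5 - 5.3*c^4 + 3.51*c^3 - 2.08*c^2 + 4.72*c + 0.32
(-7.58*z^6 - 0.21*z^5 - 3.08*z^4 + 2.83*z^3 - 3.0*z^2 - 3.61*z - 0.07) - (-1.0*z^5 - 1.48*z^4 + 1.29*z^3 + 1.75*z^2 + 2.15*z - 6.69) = -7.58*z^6 + 0.79*z^5 - 1.6*z^4 + 1.54*z^3 - 4.75*z^2 - 5.76*z + 6.62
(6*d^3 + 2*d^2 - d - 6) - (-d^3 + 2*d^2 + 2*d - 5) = 7*d^3 - 3*d - 1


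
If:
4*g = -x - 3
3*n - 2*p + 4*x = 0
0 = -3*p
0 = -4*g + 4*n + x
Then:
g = -39/40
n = -6/5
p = 0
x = 9/10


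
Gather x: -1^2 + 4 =3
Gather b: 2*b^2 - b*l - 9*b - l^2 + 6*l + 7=2*b^2 + b*(-l - 9) - l^2 + 6*l + 7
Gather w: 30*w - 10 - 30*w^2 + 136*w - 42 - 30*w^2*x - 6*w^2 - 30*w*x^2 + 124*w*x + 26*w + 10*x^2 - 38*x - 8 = w^2*(-30*x - 36) + w*(-30*x^2 + 124*x + 192) + 10*x^2 - 38*x - 60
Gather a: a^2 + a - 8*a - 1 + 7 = a^2 - 7*a + 6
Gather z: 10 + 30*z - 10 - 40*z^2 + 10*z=-40*z^2 + 40*z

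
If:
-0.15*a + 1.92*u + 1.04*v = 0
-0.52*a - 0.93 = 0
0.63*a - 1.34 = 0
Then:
No Solution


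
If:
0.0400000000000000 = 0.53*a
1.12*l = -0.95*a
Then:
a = 0.08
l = -0.06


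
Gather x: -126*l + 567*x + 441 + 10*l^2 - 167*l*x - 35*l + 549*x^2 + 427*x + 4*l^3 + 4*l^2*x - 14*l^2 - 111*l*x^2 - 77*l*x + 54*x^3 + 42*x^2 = 4*l^3 - 4*l^2 - 161*l + 54*x^3 + x^2*(591 - 111*l) + x*(4*l^2 - 244*l + 994) + 441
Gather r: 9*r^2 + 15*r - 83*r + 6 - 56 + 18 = 9*r^2 - 68*r - 32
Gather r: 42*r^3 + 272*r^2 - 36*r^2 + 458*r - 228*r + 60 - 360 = 42*r^3 + 236*r^2 + 230*r - 300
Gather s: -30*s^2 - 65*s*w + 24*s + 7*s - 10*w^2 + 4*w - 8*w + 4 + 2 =-30*s^2 + s*(31 - 65*w) - 10*w^2 - 4*w + 6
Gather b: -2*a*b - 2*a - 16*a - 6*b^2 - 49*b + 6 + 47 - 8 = -18*a - 6*b^2 + b*(-2*a - 49) + 45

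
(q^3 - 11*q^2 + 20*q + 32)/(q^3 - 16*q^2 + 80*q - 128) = (q + 1)/(q - 4)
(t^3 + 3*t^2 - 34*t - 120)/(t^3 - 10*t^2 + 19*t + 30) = (t^2 + 9*t + 20)/(t^2 - 4*t - 5)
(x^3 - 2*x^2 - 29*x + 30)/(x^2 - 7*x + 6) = x + 5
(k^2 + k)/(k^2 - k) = (k + 1)/(k - 1)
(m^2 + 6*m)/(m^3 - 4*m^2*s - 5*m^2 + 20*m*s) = (m + 6)/(m^2 - 4*m*s - 5*m + 20*s)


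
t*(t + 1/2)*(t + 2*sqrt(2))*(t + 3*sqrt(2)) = t^4 + t^3/2 + 5*sqrt(2)*t^3 + 5*sqrt(2)*t^2/2 + 12*t^2 + 6*t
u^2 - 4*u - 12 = (u - 6)*(u + 2)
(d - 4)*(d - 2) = d^2 - 6*d + 8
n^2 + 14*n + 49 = (n + 7)^2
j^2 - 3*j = j*(j - 3)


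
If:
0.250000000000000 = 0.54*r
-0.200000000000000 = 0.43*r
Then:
No Solution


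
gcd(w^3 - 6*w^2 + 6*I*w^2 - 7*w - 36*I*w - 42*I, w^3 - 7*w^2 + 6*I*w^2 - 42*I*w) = w^2 + w*(-7 + 6*I) - 42*I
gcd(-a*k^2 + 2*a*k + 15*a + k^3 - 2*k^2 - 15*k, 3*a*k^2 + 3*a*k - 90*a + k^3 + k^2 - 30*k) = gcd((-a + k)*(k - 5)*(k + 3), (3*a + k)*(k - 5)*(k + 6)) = k - 5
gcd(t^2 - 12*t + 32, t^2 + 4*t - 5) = 1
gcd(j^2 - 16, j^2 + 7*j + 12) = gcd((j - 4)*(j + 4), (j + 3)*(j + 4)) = j + 4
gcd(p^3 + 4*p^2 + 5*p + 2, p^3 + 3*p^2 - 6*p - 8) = p + 1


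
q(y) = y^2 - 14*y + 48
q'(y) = 2*y - 14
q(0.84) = 36.95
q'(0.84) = -12.32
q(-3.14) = 101.82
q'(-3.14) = -20.28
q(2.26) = 21.47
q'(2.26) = -9.48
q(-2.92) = 97.41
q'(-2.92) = -19.84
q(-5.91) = 165.67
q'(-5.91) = -25.82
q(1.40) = 30.36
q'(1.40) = -11.20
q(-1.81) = 76.62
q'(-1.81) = -17.62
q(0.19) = 45.38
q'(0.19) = -13.62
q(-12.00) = 360.00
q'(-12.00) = -38.00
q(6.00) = 0.00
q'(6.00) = -2.00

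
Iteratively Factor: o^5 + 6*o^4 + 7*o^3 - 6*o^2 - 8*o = (o + 1)*(o^4 + 5*o^3 + 2*o^2 - 8*o) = (o - 1)*(o + 1)*(o^3 + 6*o^2 + 8*o) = (o - 1)*(o + 1)*(o + 2)*(o^2 + 4*o) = (o - 1)*(o + 1)*(o + 2)*(o + 4)*(o)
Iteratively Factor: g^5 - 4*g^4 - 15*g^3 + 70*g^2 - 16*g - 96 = (g + 4)*(g^4 - 8*g^3 + 17*g^2 + 2*g - 24) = (g - 3)*(g + 4)*(g^3 - 5*g^2 + 2*g + 8) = (g - 4)*(g - 3)*(g + 4)*(g^2 - g - 2) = (g - 4)*(g - 3)*(g + 1)*(g + 4)*(g - 2)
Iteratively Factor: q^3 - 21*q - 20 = (q + 4)*(q^2 - 4*q - 5) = (q - 5)*(q + 4)*(q + 1)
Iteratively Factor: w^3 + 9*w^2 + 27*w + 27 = (w + 3)*(w^2 + 6*w + 9) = (w + 3)^2*(w + 3)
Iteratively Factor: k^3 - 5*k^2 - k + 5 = (k - 5)*(k^2 - 1) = (k - 5)*(k + 1)*(k - 1)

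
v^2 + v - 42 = (v - 6)*(v + 7)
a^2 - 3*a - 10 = (a - 5)*(a + 2)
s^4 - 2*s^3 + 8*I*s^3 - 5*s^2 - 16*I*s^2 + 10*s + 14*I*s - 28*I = (s - 2)*(s - I)*(s + 2*I)*(s + 7*I)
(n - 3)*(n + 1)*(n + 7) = n^3 + 5*n^2 - 17*n - 21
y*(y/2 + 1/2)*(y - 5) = y^3/2 - 2*y^2 - 5*y/2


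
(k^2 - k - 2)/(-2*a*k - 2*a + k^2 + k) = (2 - k)/(2*a - k)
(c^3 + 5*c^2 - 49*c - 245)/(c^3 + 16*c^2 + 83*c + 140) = (c - 7)/(c + 4)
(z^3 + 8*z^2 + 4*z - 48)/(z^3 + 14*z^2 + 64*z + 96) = (z - 2)/(z + 4)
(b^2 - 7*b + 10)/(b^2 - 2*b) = (b - 5)/b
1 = 1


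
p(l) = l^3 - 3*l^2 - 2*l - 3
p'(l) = 3*l^2 - 6*l - 2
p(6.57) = 137.96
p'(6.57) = 88.07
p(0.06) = -3.13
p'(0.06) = -2.35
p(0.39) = -4.18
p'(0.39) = -3.88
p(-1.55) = -10.83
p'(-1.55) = 14.51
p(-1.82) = -15.33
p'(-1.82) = 18.86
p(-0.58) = -3.04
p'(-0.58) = 2.49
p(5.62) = 68.51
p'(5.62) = 59.03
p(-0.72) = -3.49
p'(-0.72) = 3.88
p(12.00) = 1269.00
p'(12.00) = 358.00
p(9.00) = 465.00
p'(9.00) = 187.00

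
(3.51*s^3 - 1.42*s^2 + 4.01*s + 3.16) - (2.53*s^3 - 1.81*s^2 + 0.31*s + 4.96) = 0.98*s^3 + 0.39*s^2 + 3.7*s - 1.8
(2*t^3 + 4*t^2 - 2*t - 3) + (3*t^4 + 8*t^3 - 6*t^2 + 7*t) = 3*t^4 + 10*t^3 - 2*t^2 + 5*t - 3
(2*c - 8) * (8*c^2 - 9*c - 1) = 16*c^3 - 82*c^2 + 70*c + 8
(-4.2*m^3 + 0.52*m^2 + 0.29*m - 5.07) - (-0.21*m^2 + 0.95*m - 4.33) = -4.2*m^3 + 0.73*m^2 - 0.66*m - 0.74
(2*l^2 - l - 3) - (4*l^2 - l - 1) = -2*l^2 - 2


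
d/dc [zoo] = 0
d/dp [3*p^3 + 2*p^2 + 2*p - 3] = 9*p^2 + 4*p + 2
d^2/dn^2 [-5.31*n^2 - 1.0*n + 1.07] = -10.6200000000000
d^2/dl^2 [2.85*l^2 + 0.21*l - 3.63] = 5.70000000000000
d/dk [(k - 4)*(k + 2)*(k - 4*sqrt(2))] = 3*k^2 - 8*sqrt(2)*k - 4*k - 8 + 8*sqrt(2)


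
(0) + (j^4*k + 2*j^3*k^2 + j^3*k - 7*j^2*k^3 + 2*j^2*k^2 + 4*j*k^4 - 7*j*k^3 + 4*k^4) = j^4*k + 2*j^3*k^2 + j^3*k - 7*j^2*k^3 + 2*j^2*k^2 + 4*j*k^4 - 7*j*k^3 + 4*k^4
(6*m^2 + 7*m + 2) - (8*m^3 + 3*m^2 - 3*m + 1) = -8*m^3 + 3*m^2 + 10*m + 1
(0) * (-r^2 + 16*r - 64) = 0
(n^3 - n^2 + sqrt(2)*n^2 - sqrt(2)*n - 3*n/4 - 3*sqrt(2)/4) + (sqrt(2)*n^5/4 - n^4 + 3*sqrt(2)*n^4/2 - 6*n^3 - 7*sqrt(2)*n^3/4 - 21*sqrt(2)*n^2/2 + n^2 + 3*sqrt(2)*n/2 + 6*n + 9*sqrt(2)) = sqrt(2)*n^5/4 - n^4 + 3*sqrt(2)*n^4/2 - 5*n^3 - 7*sqrt(2)*n^3/4 - 19*sqrt(2)*n^2/2 + sqrt(2)*n/2 + 21*n/4 + 33*sqrt(2)/4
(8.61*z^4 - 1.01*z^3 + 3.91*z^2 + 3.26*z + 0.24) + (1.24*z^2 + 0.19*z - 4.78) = 8.61*z^4 - 1.01*z^3 + 5.15*z^2 + 3.45*z - 4.54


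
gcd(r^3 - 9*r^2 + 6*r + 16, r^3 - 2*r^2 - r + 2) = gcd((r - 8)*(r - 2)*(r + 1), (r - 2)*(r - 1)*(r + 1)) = r^2 - r - 2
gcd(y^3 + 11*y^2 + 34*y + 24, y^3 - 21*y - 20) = y^2 + 5*y + 4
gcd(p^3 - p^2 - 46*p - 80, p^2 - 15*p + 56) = p - 8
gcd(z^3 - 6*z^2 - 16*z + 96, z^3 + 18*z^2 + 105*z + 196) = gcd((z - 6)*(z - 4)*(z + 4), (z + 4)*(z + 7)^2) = z + 4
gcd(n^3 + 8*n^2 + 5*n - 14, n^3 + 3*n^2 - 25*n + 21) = n^2 + 6*n - 7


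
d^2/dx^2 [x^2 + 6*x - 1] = 2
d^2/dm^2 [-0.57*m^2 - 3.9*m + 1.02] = -1.14000000000000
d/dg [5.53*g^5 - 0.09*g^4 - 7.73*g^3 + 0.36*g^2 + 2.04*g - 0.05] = 27.65*g^4 - 0.36*g^3 - 23.19*g^2 + 0.72*g + 2.04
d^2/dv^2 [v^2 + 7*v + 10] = 2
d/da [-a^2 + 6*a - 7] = 6 - 2*a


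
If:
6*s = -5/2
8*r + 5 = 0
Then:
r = -5/8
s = -5/12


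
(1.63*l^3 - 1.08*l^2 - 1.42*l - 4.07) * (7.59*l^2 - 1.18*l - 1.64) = 12.3717*l^5 - 10.1206*l^4 - 12.1766*l^3 - 27.4445*l^2 + 7.1314*l + 6.6748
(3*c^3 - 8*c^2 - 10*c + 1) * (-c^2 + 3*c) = -3*c^5 + 17*c^4 - 14*c^3 - 31*c^2 + 3*c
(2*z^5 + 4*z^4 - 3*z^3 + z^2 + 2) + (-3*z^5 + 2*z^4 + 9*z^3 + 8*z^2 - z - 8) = -z^5 + 6*z^4 + 6*z^3 + 9*z^2 - z - 6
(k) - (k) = 0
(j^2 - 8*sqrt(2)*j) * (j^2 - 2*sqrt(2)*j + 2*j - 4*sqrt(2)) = j^4 - 10*sqrt(2)*j^3 + 2*j^3 - 20*sqrt(2)*j^2 + 32*j^2 + 64*j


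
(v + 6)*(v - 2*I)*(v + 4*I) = v^3 + 6*v^2 + 2*I*v^2 + 8*v + 12*I*v + 48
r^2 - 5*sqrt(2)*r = r*(r - 5*sqrt(2))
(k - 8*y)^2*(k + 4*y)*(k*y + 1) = k^4*y - 12*k^3*y^2 + k^3 - 12*k^2*y + 256*k*y^4 + 256*y^3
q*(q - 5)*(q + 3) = q^3 - 2*q^2 - 15*q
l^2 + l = l*(l + 1)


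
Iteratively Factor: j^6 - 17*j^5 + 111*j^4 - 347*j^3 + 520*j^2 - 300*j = (j - 5)*(j^5 - 12*j^4 + 51*j^3 - 92*j^2 + 60*j) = j*(j - 5)*(j^4 - 12*j^3 + 51*j^2 - 92*j + 60) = j*(j - 5)^2*(j^3 - 7*j^2 + 16*j - 12) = j*(j - 5)^2*(j - 2)*(j^2 - 5*j + 6) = j*(j - 5)^2*(j - 3)*(j - 2)*(j - 2)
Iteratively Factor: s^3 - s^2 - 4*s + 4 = (s - 1)*(s^2 - 4) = (s - 1)*(s + 2)*(s - 2)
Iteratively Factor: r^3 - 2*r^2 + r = (r - 1)*(r^2 - r) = (r - 1)^2*(r)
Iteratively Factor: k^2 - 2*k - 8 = (k + 2)*(k - 4)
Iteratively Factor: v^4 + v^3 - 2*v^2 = (v + 2)*(v^3 - v^2) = v*(v + 2)*(v^2 - v) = v^2*(v + 2)*(v - 1)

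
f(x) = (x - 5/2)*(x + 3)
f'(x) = 2*x + 1/2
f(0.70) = -6.66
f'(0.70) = 1.90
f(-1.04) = -6.94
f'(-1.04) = -1.58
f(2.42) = -0.43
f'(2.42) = 5.34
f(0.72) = -6.62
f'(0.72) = 1.94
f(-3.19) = 1.08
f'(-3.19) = -5.88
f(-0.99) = -7.01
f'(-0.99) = -1.48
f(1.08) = -5.79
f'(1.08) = 2.66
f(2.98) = 2.87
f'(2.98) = 6.46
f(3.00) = 3.00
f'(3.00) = 6.50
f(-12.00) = 130.50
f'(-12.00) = -23.50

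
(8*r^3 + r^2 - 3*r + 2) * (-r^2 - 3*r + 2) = -8*r^5 - 25*r^4 + 16*r^3 + 9*r^2 - 12*r + 4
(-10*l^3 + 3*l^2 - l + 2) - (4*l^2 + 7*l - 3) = -10*l^3 - l^2 - 8*l + 5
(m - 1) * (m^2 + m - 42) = m^3 - 43*m + 42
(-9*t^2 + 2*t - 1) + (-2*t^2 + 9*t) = -11*t^2 + 11*t - 1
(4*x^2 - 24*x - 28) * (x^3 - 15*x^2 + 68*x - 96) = 4*x^5 - 84*x^4 + 604*x^3 - 1596*x^2 + 400*x + 2688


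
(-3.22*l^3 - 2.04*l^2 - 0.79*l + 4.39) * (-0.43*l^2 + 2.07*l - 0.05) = 1.3846*l^5 - 5.7882*l^4 - 3.7221*l^3 - 3.421*l^2 + 9.1268*l - 0.2195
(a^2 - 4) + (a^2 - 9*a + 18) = 2*a^2 - 9*a + 14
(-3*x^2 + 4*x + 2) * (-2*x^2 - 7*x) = 6*x^4 + 13*x^3 - 32*x^2 - 14*x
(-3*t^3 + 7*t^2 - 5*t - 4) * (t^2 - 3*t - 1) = -3*t^5 + 16*t^4 - 23*t^3 + 4*t^2 + 17*t + 4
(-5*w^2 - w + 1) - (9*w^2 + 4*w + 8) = -14*w^2 - 5*w - 7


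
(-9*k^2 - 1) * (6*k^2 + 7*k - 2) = -54*k^4 - 63*k^3 + 12*k^2 - 7*k + 2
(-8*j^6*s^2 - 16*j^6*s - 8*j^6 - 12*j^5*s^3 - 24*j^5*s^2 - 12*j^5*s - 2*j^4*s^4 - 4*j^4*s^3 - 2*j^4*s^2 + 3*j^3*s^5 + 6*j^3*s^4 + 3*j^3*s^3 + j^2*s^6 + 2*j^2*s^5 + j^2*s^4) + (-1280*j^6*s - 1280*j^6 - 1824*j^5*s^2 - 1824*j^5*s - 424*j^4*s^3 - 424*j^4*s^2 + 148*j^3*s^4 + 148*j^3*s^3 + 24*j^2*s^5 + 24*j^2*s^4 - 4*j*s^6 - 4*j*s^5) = -8*j^6*s^2 - 1296*j^6*s - 1288*j^6 - 12*j^5*s^3 - 1848*j^5*s^2 - 1836*j^5*s - 2*j^4*s^4 - 428*j^4*s^3 - 426*j^4*s^2 + 3*j^3*s^5 + 154*j^3*s^4 + 151*j^3*s^3 + j^2*s^6 + 26*j^2*s^5 + 25*j^2*s^4 - 4*j*s^6 - 4*j*s^5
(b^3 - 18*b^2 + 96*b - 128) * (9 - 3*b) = -3*b^4 + 63*b^3 - 450*b^2 + 1248*b - 1152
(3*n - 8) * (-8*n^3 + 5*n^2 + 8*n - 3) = -24*n^4 + 79*n^3 - 16*n^2 - 73*n + 24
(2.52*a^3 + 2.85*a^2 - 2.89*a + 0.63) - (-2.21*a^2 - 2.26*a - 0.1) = 2.52*a^3 + 5.06*a^2 - 0.63*a + 0.73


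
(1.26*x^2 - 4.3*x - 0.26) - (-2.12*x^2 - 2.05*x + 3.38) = 3.38*x^2 - 2.25*x - 3.64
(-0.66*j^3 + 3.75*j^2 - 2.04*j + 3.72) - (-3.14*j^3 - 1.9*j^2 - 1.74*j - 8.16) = 2.48*j^3 + 5.65*j^2 - 0.3*j + 11.88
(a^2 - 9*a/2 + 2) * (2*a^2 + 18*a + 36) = 2*a^4 + 9*a^3 - 41*a^2 - 126*a + 72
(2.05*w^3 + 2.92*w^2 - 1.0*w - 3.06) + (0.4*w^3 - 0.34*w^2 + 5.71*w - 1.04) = 2.45*w^3 + 2.58*w^2 + 4.71*w - 4.1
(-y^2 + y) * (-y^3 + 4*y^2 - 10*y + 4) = y^5 - 5*y^4 + 14*y^3 - 14*y^2 + 4*y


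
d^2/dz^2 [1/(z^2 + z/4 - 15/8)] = 64*(-16*z^2 - 4*z + (8*z + 1)^2 + 30)/(8*z^2 + 2*z - 15)^3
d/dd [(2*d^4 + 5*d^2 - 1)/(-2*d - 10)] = (-6*d^4 - 40*d^3 - 5*d^2 - 50*d - 1)/(2*(d^2 + 10*d + 25))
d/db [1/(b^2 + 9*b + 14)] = (-2*b - 9)/(b^2 + 9*b + 14)^2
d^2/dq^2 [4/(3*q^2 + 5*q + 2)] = 8*(-9*q^2 - 15*q + (6*q + 5)^2 - 6)/(3*q^2 + 5*q + 2)^3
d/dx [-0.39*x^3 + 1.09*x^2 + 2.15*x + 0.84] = -1.17*x^2 + 2.18*x + 2.15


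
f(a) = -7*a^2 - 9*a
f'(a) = -14*a - 9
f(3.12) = -96.22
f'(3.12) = -52.68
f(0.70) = -9.73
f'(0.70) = -18.80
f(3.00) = -90.00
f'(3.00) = -51.00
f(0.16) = -1.62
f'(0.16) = -11.24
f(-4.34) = -92.79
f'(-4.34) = 51.76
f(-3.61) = -58.73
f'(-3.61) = 41.54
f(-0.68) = 2.88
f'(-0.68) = 0.52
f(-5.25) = -145.69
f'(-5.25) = 64.50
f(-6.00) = -198.00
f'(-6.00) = 75.00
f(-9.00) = -486.00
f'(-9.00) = 117.00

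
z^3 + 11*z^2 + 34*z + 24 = (z + 1)*(z + 4)*(z + 6)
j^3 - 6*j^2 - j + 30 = (j - 5)*(j - 3)*(j + 2)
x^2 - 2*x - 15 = (x - 5)*(x + 3)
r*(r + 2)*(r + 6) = r^3 + 8*r^2 + 12*r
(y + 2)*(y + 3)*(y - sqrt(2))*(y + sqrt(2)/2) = y^4 - sqrt(2)*y^3/2 + 5*y^3 - 5*sqrt(2)*y^2/2 + 5*y^2 - 5*y - 3*sqrt(2)*y - 6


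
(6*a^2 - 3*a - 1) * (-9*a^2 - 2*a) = -54*a^4 + 15*a^3 + 15*a^2 + 2*a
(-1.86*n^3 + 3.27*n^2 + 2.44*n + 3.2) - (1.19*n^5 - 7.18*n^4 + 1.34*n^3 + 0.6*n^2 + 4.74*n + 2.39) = -1.19*n^5 + 7.18*n^4 - 3.2*n^3 + 2.67*n^2 - 2.3*n + 0.81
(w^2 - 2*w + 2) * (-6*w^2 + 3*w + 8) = -6*w^4 + 15*w^3 - 10*w^2 - 10*w + 16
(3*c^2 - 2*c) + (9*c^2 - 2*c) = 12*c^2 - 4*c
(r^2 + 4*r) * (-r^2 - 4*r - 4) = -r^4 - 8*r^3 - 20*r^2 - 16*r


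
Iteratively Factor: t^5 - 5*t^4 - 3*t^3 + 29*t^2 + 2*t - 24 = (t - 3)*(t^4 - 2*t^3 - 9*t^2 + 2*t + 8) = (t - 3)*(t + 2)*(t^3 - 4*t^2 - t + 4) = (t - 3)*(t + 1)*(t + 2)*(t^2 - 5*t + 4) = (t - 3)*(t - 1)*(t + 1)*(t + 2)*(t - 4)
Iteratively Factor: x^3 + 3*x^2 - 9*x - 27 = (x + 3)*(x^2 - 9) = (x - 3)*(x + 3)*(x + 3)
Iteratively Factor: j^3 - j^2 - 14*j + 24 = (j - 3)*(j^2 + 2*j - 8) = (j - 3)*(j + 4)*(j - 2)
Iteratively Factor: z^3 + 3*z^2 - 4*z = (z + 4)*(z^2 - z) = (z - 1)*(z + 4)*(z)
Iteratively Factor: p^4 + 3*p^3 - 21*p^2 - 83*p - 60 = (p + 3)*(p^3 - 21*p - 20) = (p + 1)*(p + 3)*(p^2 - p - 20) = (p - 5)*(p + 1)*(p + 3)*(p + 4)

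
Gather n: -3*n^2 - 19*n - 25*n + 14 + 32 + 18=-3*n^2 - 44*n + 64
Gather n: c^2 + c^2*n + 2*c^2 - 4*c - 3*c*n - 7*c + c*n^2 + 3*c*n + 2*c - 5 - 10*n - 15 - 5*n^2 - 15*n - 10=3*c^2 - 9*c + n^2*(c - 5) + n*(c^2 - 25) - 30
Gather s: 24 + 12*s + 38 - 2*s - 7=10*s + 55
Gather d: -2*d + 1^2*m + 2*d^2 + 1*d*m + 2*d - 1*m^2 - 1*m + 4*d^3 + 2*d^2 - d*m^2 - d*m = 4*d^3 + 4*d^2 - d*m^2 - m^2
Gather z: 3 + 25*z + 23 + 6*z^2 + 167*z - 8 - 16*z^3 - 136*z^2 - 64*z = -16*z^3 - 130*z^2 + 128*z + 18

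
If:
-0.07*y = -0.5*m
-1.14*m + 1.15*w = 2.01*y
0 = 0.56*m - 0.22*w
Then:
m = 0.00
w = 0.00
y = 0.00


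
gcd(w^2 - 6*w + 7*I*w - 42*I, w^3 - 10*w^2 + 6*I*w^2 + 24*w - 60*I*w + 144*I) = w - 6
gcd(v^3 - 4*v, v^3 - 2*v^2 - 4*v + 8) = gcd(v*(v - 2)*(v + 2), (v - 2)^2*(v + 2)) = v^2 - 4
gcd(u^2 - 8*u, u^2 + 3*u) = u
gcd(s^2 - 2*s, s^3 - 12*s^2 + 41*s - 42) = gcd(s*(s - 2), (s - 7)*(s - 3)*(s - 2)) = s - 2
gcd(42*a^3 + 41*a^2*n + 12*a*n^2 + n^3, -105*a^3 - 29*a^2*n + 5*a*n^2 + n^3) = 21*a^2 + 10*a*n + n^2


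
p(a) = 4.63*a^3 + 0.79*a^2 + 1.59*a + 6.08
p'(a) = 13.89*a^2 + 1.58*a + 1.59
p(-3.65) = -214.34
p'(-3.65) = 180.87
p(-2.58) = -72.28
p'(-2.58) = 89.97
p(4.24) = 379.95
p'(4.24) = 258.00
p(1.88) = 42.63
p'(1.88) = 53.65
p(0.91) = 11.67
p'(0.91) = 14.53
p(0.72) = 9.36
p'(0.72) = 9.93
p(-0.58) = 4.52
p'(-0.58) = 5.35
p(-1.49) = -9.85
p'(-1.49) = 30.07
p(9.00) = 3459.65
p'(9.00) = 1140.90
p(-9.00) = -3319.51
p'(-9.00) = 1112.46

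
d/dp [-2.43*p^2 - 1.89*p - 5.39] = -4.86*p - 1.89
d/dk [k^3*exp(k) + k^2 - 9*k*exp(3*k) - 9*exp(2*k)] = k^3*exp(k) + 3*k^2*exp(k) - 27*k*exp(3*k) + 2*k - 9*exp(3*k) - 18*exp(2*k)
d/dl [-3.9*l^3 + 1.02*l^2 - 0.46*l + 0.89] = -11.7*l^2 + 2.04*l - 0.46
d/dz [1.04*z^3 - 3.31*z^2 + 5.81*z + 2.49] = 3.12*z^2 - 6.62*z + 5.81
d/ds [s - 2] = 1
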